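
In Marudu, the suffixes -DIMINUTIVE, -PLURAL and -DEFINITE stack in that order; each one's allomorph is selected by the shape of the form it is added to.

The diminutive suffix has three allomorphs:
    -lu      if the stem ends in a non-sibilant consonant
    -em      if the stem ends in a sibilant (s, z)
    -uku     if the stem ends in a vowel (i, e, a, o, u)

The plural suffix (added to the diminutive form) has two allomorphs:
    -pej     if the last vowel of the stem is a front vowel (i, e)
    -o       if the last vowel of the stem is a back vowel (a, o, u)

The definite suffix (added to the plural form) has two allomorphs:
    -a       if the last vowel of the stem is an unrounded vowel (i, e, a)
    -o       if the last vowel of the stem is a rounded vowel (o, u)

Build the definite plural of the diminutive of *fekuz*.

fekuzempeja

*fekuz* — final sound /z/ (a sibilant) → -em → *fekuzem*.
The diminutive form *fekuzem*: last vowel = /e/, a front vowel → -pej → *fekuzempej*.
The plural form *fekuzempej*: last vowel = /e/, an unrounded vowel → -a → *fekuzempeja*.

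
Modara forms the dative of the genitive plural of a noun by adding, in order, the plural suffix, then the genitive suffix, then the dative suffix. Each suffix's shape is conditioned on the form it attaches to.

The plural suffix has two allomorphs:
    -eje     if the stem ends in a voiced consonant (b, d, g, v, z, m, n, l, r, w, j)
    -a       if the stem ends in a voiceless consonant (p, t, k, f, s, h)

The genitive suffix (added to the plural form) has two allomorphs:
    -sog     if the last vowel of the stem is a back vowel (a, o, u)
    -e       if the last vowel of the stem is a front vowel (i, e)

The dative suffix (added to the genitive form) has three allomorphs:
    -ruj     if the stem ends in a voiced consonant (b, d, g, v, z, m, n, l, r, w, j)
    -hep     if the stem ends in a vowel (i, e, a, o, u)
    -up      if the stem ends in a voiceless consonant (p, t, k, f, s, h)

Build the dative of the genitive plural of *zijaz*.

Since the final consonant of *zijaz* is /z/ (voiced), it takes -eje, giving *zijazeje*.
The last vowel of the plural form *zijazeje* is /e/, which is a front vowel, so the genitive suffix is -e, giving *zijazejee*.
The final sound of the genitive form *zijazejee* is /e/, which is a vowel, so the dative suffix is -hep, giving *zijazejeehep*.

zijazejeehep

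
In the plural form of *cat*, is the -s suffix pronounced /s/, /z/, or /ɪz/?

/s/

The stem *cat* ends in a voiceless non-sibilant consonant.
The plural suffix surfaces as /ɪz/ after sibilants, /s/ after other voiceless consonants, and /z/ after other voiced sounds.
So the plural -s on *cat* is pronounced /s/.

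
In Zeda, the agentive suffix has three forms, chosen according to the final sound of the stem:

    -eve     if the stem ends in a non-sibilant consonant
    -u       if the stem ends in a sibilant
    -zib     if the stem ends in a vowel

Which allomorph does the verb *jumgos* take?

-u

Since the final sound of *jumgos* is /s/ (a sibilant), it takes -u.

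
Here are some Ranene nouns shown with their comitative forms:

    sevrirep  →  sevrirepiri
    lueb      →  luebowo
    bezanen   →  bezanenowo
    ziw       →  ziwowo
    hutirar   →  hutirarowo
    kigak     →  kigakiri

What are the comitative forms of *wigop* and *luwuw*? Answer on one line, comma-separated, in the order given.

The pattern is voicing of the final consonant: -iri when the stem ends in a voiceless consonant (*sevrirep*, *kigak*); -owo when the stem ends in a voiced consonant (*lueb*, *bezanen*, *ziw*, *hutirar*).
Since the final consonant of *wigop* is /p/ (voiceless), it takes -iri, giving *wigopiri*.
*luwuw*: final consonant = /w/, voiced → -owo → *luwuwowo*.

wigopiri, luwuwowo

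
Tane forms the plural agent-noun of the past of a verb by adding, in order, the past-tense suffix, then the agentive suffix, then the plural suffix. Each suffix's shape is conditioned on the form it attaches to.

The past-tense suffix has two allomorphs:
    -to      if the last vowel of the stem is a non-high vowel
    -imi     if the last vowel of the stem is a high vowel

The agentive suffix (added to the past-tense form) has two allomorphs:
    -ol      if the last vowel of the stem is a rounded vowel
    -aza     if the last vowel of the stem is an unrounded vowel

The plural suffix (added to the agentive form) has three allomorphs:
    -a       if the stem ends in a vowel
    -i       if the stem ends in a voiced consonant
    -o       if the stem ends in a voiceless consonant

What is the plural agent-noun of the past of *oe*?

Since the last vowel of *oe* is /e/ (a non-high vowel), it takes -to, giving *oeto*.
The past-tense form *oeto*: last vowel = /o/, a rounded vowel → -ol → *oetool*.
The final sound of the agentive form *oetool* is /l/, which is a voiced consonant, so the plural suffix is -i, giving *oetooli*.

oetooli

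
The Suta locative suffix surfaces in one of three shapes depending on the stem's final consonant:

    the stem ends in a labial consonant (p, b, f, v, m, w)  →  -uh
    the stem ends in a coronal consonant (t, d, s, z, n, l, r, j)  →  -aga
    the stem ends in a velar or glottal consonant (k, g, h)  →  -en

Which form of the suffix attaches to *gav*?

*gav*: final consonant = /v/, labial → -uh.

-uh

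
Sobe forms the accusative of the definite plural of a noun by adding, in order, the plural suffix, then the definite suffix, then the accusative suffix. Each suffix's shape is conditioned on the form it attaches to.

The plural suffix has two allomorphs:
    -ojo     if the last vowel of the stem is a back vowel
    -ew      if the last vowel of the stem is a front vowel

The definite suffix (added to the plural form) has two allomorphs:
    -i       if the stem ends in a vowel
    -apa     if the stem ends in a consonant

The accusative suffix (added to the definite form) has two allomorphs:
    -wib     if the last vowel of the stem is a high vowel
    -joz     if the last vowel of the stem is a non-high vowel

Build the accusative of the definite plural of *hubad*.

hubadojoiwib

The last vowel of *hubad* is /a/, which is a back vowel, so the plural suffix is -ojo, giving *hubadojo*.
The plural form *hubadojo* — final sound /o/ (a vowel) → -i → *hubadojoi*.
The definite form *hubadojoi* — last vowel /i/ (a high vowel) → -wib → *hubadojoiwib*.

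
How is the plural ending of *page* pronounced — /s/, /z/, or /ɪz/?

The stem *page* ends in a sibilant (/s, z, ʃ, ʒ, tʃ, dʒ/).
The plural suffix surfaces as /ɪz/ after sibilants, /s/ after other voiceless consonants, and /z/ after other voiced sounds.
So the plural -s on *page* is pronounced /ɪz/.

/ɪz/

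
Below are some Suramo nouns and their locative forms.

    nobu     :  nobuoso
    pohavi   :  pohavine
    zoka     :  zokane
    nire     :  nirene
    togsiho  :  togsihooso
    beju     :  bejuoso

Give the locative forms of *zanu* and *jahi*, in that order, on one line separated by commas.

The alternation tracks the last vowel of the stem — -oso when the last vowel of the stem is a rounded vowel (*nobu*, *togsiho*, *beju*); -ne when the last vowel of the stem is an unrounded vowel (*pohavi*, *zoka*, *nire*).
*zanu* — last vowel /u/ (a rounded vowel) → -oso → *zanuoso*.
*jahi*: last vowel = /i/, an unrounded vowel → -ne → *jahine*.

zanuoso, jahine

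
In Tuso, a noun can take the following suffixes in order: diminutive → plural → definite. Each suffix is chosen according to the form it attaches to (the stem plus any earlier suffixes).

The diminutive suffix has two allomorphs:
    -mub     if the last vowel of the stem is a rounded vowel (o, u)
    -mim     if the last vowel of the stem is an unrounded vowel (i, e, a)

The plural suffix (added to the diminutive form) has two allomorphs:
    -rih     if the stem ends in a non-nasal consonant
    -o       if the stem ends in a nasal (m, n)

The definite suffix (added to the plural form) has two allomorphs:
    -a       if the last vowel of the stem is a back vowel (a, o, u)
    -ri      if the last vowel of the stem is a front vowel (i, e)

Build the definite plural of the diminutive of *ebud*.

*ebud*: last vowel = /u/, a rounded vowel → -mub → *ebudmub*.
The diminutive form *ebudmub* — final consonant /b/ (non-nasal) → -rih → *ebudmubrih*.
The plural form *ebudmubrih* — last vowel /i/ (a front vowel) → -ri → *ebudmubrihri*.

ebudmubrihri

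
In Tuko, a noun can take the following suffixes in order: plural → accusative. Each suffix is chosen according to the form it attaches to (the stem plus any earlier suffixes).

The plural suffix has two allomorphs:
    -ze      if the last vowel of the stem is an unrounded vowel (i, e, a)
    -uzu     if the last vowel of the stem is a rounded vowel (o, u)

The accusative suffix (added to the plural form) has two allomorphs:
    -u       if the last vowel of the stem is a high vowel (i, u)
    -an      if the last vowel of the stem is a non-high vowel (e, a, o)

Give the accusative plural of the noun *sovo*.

sovouzuu

*sovo*: last vowel = /o/, a rounded vowel → -uzu → *sovouzu*.
Since the last vowel of the plural form *sovouzu* is /u/ (a high vowel), it takes -u, giving *sovouzuu*.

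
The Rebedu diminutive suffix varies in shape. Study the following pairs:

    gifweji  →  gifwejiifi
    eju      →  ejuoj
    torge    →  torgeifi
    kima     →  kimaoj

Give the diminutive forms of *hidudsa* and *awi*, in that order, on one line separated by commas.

The alternation tracks the last vowel of the stem — -ifi when the last vowel of the stem is a front vowel (*gifweji*, *torge*); -oj when the last vowel of the stem is a back vowel (*eju*, *kima*).
*hidudsa* — last vowel /a/ (a back vowel) → -oj → *hidudsaoj*.
*awi* — last vowel /i/ (a front vowel) → -ifi → *awiifi*.

hidudsaoj, awiifi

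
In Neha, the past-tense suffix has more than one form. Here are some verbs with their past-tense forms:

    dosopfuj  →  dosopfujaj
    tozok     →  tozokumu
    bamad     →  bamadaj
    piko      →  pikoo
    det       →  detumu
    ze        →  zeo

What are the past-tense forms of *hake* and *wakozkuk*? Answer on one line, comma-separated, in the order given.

Looking at the final sound of each stem: -umu when the stem ends in a voiceless consonant (*tozok*, *det*); -aj when the stem ends in a voiced consonant (*dosopfuj*, *bamad*); -o when the stem ends in a vowel (*piko*, *ze*).
*hake*: final sound = /e/, a vowel → -o → *hakeo*.
Since the final sound of *wakozkuk* is /k/ (a voiceless consonant), it takes -umu, giving *wakozkukumu*.

hakeo, wakozkukumu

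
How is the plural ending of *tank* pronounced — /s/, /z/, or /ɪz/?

The stem *tank* ends in a voiceless non-sibilant consonant.
The plural suffix surfaces as /ɪz/ after sibilants, /s/ after other voiceless consonants, and /z/ after other voiced sounds.
So the plural -s on *tank* is pronounced /s/.

/s/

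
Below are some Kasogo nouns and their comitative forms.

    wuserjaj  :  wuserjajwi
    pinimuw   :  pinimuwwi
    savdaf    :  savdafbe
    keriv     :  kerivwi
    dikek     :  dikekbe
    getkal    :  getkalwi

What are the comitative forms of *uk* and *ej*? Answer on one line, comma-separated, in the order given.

Looking at the final consonant of each stem: -be when the stem ends in a voiceless consonant (*savdaf*, *dikek*); -wi when the stem ends in a voiced consonant (*wuserjaj*, *pinimuw*, *keriv*, *getkal*).
*uk*: final consonant = /k/, voiceless → -be → *ukbe*.
*ej*: final consonant = /j/, voiced → -wi → *ejwi*.

ukbe, ejwi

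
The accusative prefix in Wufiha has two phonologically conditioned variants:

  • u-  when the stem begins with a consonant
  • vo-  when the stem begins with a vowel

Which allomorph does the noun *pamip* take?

u-

Since the first sound of *pamip* is /p/ (a consonant), it takes u-.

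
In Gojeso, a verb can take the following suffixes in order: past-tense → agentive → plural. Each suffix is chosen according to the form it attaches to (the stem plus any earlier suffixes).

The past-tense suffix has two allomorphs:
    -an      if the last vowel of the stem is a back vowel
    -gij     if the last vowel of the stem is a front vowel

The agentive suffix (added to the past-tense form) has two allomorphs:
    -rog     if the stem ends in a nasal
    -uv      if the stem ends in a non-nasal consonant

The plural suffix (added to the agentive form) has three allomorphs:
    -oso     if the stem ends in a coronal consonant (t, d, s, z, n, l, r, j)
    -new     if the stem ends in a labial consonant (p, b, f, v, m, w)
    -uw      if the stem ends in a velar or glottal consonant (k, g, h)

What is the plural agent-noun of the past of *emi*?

emigijuvnew

*emi* — last vowel /i/ (a front vowel) → -gij → *emigij*.
The final consonant of the past-tense form *emigij* is /j/, which is non-nasal, so the agentive suffix is -uv, giving *emigijuv*.
Since the final consonant of the agentive form *emigijuv* is /v/ (labial), it takes -new, giving *emigijuvnew*.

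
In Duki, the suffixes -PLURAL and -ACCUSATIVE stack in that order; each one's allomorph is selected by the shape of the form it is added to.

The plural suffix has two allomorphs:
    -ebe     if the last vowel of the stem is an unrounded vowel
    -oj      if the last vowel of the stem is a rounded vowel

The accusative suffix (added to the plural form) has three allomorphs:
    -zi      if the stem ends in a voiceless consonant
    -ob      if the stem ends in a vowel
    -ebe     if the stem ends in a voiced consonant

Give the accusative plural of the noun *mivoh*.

Since the last vowel of *mivoh* is /o/ (a rounded vowel), it takes -oj, giving *mivohoj*.
Since the final sound of the plural form *mivohoj* is /j/ (a voiced consonant), it takes -ebe, giving *mivohojebe*.

mivohojebe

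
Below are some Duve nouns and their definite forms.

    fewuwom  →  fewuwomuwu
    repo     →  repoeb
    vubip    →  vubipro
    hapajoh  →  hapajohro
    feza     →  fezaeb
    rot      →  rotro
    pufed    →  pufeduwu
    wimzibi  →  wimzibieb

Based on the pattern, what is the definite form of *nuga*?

nugaeb

The pattern is voicing of the final sound: -ro when the stem ends in a voiceless consonant (*vubip*, *hapajoh*, *rot*); -uwu when the stem ends in a voiced consonant (*fewuwom*, *pufed*); -eb when the stem ends in a vowel (*repo*, *feza*, *wimzibi*).
Since the final sound of *nuga* is /a/ (a vowel), it takes -eb, giving *nugaeb*.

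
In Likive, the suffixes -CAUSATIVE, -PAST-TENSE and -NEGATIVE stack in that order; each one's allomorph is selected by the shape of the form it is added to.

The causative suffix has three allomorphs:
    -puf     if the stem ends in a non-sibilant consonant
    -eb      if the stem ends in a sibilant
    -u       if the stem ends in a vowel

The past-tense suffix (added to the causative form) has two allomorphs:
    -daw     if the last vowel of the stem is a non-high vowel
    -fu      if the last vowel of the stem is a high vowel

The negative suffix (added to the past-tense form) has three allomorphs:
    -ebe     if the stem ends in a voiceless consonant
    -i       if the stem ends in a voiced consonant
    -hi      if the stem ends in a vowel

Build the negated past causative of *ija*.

The final sound of *ija* is /a/, which is a vowel, so the causative suffix is -u, giving *ijau*.
The causative form *ijau* — last vowel /u/ (a high vowel) → -fu → *ijaufu*.
The final sound of the past-tense form *ijaufu* is /u/, which is a vowel, so the negative suffix is -hi, giving *ijaufuhi*.

ijaufuhi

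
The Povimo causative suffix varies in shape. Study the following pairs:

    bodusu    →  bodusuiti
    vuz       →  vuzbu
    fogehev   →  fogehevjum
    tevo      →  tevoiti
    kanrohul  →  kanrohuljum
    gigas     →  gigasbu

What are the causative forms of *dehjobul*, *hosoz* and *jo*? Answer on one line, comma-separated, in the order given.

dehjobuljum, hosozbu, joiti

The alternation tracks the final sound of the stem — -bu when the stem ends in a sibilant (*vuz*, *gigas*); -jum when the stem ends in a non-sibilant consonant (*fogehev*, *kanrohul*); -iti when the stem ends in a vowel (*bodusu*, *tevo*).
*dehjobul* — final sound /l/ (a non-sibilant consonant) → -jum → *dehjobuljum*.
The final sound of *hosoz* is /z/, which is a sibilant, so the suffix is -bu, giving *hosozbu*.
Since the final sound of *jo* is /o/ (a vowel), it takes -iti, giving *joiti*.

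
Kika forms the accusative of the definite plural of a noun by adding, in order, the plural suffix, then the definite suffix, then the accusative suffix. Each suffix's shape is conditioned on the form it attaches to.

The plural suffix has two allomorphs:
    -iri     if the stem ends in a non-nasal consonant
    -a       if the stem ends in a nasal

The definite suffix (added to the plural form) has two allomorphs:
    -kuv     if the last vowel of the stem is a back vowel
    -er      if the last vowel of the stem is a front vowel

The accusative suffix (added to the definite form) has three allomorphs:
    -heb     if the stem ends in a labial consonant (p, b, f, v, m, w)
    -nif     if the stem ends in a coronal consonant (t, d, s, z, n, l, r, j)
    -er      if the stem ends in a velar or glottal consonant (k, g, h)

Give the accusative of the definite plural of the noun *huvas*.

Since the final consonant of *huvas* is /s/ (non-nasal), it takes -iri, giving *huvasiri*.
The plural form *huvasiri* — last vowel /i/ (a front vowel) → -er → *huvasirier*.
The final consonant of the definite form *huvasirier* is /r/, which is coronal, so the accusative suffix is -nif, giving *huvasiriernif*.

huvasiriernif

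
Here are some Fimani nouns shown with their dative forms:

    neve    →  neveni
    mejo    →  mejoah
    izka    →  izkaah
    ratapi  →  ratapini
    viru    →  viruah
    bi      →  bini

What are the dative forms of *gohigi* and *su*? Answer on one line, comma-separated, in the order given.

The alternation tracks the last vowel of the stem — -ni when the last vowel of the stem is a front vowel (*neve*, *ratapi*, *bi*); -ah when the last vowel of the stem is a back vowel (*mejo*, *izka*, *viru*).
The last vowel of *gohigi* is /i/, which is a front vowel, so the suffix is -ni, giving *gohigini*.
*su*: last vowel = /u/, a back vowel → -ah → *suah*.

gohigini, suah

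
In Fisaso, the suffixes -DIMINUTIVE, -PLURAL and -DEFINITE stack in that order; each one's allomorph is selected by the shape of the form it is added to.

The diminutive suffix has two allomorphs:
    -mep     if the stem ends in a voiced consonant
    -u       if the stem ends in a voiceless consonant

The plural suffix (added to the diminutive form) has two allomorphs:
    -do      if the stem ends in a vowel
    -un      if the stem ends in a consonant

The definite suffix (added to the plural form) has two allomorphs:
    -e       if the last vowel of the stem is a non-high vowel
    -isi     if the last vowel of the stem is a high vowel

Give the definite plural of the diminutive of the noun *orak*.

orakudoe

The final consonant of *orak* is /k/, which is voiceless, so the diminutive suffix is -u, giving *oraku*.
The diminutive form *oraku* — final sound /u/ (a vowel) → -do → *orakudo*.
Since the last vowel of the plural form *orakudo* is /o/ (a non-high vowel), it takes -e, giving *orakudoe*.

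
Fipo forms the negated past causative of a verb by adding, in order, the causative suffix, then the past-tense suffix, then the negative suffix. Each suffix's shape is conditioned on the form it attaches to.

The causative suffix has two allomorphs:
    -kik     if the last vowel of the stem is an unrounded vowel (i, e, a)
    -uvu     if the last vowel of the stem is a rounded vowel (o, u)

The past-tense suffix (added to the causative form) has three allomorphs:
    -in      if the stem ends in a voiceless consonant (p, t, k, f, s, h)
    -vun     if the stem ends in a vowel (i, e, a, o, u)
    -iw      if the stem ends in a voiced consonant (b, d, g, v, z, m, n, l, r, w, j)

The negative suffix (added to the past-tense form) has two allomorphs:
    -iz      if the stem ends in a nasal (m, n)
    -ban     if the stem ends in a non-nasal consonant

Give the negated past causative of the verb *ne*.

*ne* — last vowel /e/ (an unrounded vowel) → -kik → *nekik*.
The causative form *nekik*: final sound = /k/, a voiceless consonant → -in → *nekikin*.
The final consonant of the past-tense form *nekikin* is /n/, which is a nasal, so the negative suffix is -iz, giving *nekikiniz*.

nekikiniz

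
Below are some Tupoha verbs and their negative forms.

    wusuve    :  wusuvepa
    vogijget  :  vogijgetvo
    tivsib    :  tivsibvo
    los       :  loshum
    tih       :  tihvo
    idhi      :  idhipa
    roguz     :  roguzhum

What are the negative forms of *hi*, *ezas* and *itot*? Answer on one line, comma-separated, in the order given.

The suffix is conditioned by the final sound: -hum when the stem ends in a sibilant (*los*, *roguz*); -vo when the stem ends in a non-sibilant consonant (*vogijget*, *tivsib*, *tih*); -pa when the stem ends in a vowel (*wusuve*, *idhi*).
Since the final sound of *hi* is /i/ (a vowel), it takes -pa, giving *hipa*.
*ezas*: final sound = /s/, a sibilant → -hum → *ezashum*.
*itot*: final sound = /t/, a non-sibilant consonant → -vo → *itotvo*.

hipa, ezashum, itotvo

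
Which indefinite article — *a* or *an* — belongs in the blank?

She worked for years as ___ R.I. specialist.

an

The indefinite article is chosen by the initial *sound* of the following word, not its spelling.
The initialism *R.I.* is read letter by letter; the first letter, R, is pronounced /ɑr/, which begins with a vowel sound.
So the article is *an*: She worked for years as an R.I. specialist.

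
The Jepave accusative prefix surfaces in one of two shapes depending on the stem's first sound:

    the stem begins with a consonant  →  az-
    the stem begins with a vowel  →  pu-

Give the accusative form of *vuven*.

Since the first sound of *vuven* is /v/ (a consonant), it takes az-, giving *azvuven*.

azvuven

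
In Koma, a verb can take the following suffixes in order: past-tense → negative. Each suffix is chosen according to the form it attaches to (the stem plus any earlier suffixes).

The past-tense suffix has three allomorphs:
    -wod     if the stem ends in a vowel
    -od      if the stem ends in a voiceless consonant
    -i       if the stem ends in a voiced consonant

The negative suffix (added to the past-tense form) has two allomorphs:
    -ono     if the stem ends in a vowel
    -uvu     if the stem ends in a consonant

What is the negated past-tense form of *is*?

isoduvu

The final sound of *is* is /s/, which is a voiceless consonant, so the past-tense suffix is -od, giving *isod*.
The past-tense form *isod* — final sound /d/ (a consonant) → -uvu → *isoduvu*.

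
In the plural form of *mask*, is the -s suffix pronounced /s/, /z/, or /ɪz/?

The stem *mask* ends in a voiceless non-sibilant consonant.
The plural suffix surfaces as /ɪz/ after sibilants, /s/ after other voiceless consonants, and /z/ after other voiced sounds.
So the plural -s on *mask* is pronounced /s/.

/s/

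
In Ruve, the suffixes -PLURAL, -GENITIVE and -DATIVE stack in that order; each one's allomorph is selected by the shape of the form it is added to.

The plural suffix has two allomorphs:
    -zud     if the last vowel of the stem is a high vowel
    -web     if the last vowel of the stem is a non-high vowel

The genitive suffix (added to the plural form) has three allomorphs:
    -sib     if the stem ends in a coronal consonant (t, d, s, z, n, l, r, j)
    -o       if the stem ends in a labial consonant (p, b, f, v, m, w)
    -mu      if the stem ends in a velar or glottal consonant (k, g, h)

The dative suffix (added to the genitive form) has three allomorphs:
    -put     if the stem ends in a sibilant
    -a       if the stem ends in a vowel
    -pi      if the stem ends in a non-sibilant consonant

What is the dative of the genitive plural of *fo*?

*fo* — last vowel /o/ (a non-high vowel) → -web → *foweb*.
The final consonant of the plural form *foweb* is /b/, which is labial, so the genitive suffix is -o, giving *fowebo*.
The final sound of the genitive form *fowebo* is /o/, which is a vowel, so the dative suffix is -a, giving *foweboa*.

foweboa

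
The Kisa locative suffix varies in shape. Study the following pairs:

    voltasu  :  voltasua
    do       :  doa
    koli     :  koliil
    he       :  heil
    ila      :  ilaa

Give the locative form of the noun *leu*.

The pattern is front/back vowel harmony: -il when the last vowel of the stem is a front vowel (*koli*, *he*); -a when the last vowel of the stem is a back vowel (*voltasu*, *do*, *ila*).
Since the last vowel of *leu* is /u/ (a back vowel), it takes -a, giving *leua*.

leua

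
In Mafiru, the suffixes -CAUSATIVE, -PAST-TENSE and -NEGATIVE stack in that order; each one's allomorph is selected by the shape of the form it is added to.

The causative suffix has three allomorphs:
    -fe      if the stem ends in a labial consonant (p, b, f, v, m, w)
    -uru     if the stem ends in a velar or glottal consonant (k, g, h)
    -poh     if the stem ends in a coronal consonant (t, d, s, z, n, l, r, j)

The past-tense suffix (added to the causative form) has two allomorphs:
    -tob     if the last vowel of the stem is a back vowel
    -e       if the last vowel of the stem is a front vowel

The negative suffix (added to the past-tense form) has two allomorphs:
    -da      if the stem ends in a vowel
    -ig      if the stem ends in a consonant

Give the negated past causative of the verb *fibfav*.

*fibfav*: final consonant = /v/, labial → -fe → *fibfavfe*.
Since the last vowel of the causative form *fibfavfe* is /e/ (a front vowel), it takes -e, giving *fibfavfee*.
The past-tense form *fibfavfee*: final sound = /e/, a vowel → -da → *fibfavfeeda*.

fibfavfeeda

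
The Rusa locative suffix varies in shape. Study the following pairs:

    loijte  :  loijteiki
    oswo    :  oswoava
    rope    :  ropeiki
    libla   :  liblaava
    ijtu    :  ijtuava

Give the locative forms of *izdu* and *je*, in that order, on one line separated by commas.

The suffix is conditioned by the last vowel: -iki when the last vowel of the stem is a front vowel (*loijte*, *rope*); -ava when the last vowel of the stem is a back vowel (*oswo*, *libla*, *ijtu*).
The last vowel of *izdu* is /u/, which is a back vowel, so the suffix is -ava, giving *izduava*.
The last vowel of *je* is /e/, which is a front vowel, so the suffix is -iki, giving *jeiki*.

izduava, jeiki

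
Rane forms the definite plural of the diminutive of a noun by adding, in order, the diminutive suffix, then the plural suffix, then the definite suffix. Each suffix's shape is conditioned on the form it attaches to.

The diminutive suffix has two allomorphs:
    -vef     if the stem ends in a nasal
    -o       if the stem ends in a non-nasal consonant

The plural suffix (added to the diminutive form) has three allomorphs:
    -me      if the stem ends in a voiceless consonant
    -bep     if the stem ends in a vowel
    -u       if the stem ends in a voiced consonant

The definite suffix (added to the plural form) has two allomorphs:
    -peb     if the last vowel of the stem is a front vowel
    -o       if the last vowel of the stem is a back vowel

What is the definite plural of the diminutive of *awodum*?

awodumvefmepeb

Since the final consonant of *awodum* is /m/ (a nasal), it takes -vef, giving *awodumvef*.
The final sound of the diminutive form *awodumvef* is /f/, which is a voiceless consonant, so the plural suffix is -me, giving *awodumvefme*.
The plural form *awodumvefme* — last vowel /e/ (a front vowel) → -peb → *awodumvefmepeb*.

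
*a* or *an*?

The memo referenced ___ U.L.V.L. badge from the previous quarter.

The indefinite article is chosen by the initial *sound* of the following word, not its spelling.
The initialism *U.L.V.L.* is read letter by letter; the first letter, U, is pronounced /juː/, which begins with a consonant sound.
So the article is *a*: The memo referenced a U.L.V.L. badge from the previous quarter.

a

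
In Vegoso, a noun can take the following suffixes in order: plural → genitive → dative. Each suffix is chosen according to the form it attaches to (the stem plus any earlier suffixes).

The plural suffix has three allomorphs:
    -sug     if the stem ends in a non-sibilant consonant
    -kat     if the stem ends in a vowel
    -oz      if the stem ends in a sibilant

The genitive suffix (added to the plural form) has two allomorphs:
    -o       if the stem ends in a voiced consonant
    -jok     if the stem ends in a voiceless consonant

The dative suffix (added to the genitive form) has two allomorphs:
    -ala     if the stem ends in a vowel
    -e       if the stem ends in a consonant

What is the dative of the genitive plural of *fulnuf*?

fulnufsugoala

*fulnuf* — final sound /f/ (a non-sibilant consonant) → -sug → *fulnufsug*.
Since the final consonant of the plural form *fulnufsug* is /g/ (voiced), it takes -o, giving *fulnufsugo*.
The genitive form *fulnufsugo* — final sound /o/ (a vowel) → -ala → *fulnufsugoala*.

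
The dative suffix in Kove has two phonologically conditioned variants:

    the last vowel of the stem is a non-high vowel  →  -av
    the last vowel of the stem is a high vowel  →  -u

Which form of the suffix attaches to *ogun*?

Since the last vowel of *ogun* is /u/ (a high vowel), it takes -u.

-u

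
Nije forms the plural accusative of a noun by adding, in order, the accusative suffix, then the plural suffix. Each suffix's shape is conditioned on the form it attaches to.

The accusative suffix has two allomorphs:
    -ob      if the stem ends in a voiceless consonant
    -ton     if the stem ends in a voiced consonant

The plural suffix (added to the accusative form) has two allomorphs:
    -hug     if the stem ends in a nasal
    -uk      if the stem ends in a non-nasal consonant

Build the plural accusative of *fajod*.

*fajod*: final consonant = /d/, voiced → -ton → *fajodton*.
Since the final consonant of the accusative form *fajodton* is /n/ (a nasal), it takes -hug, giving *fajodtonhug*.

fajodtonhug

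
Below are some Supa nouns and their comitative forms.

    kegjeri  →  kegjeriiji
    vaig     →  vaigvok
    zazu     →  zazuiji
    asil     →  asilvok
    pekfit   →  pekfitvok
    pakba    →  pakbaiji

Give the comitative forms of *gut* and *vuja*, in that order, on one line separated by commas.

gutvok, vujaiji

The alternation tracks the final sound of the stem — -vok when the stem ends in a consonant (*vaig*, *asil*, *pekfit*); -iji when the stem ends in a vowel (*kegjeri*, *zazu*, *pakba*).
*gut*: final sound = /t/, a consonant → -vok → *gutvok*.
Since the final sound of *vuja* is /a/ (a vowel), it takes -iji, giving *vujaiji*.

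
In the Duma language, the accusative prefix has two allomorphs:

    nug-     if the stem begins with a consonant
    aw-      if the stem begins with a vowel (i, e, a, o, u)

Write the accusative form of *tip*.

nugtip

*tip*: first sound = /t/, a consonant → nug- → *nugtip*.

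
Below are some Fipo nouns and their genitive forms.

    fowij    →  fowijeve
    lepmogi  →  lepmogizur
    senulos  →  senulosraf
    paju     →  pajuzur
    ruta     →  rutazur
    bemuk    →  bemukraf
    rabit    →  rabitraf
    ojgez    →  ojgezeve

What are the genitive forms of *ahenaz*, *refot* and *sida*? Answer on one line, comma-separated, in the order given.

The pattern is voicing of the final sound: -raf when the stem ends in a voiceless consonant (*senulos*, *bemuk*, *rabit*); -eve when the stem ends in a voiced consonant (*fowij*, *ojgez*); -zur when the stem ends in a vowel (*lepmogi*, *paju*, *ruta*).
*ahenaz*: final sound = /z/, a voiced consonant → -eve → *ahenazeve*.
The final sound of *refot* is /t/, which is a voiceless consonant, so the suffix is -raf, giving *refotraf*.
*sida*: final sound = /a/, a vowel → -zur → *sidazur*.

ahenazeve, refotraf, sidazur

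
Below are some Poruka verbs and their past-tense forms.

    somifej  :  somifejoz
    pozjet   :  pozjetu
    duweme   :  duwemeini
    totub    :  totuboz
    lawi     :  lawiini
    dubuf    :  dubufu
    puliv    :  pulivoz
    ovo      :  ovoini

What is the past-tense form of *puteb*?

The pattern is voicing of the final sound: -u when the stem ends in a voiceless consonant (*pozjet*, *dubuf*); -oz when the stem ends in a voiced consonant (*somifej*, *totub*, *puliv*); -ini when the stem ends in a vowel (*duweme*, *lawi*, *ovo*).
The final sound of *puteb* is /b/, which is a voiced consonant, so the suffix is -oz, giving *puteboz*.

puteboz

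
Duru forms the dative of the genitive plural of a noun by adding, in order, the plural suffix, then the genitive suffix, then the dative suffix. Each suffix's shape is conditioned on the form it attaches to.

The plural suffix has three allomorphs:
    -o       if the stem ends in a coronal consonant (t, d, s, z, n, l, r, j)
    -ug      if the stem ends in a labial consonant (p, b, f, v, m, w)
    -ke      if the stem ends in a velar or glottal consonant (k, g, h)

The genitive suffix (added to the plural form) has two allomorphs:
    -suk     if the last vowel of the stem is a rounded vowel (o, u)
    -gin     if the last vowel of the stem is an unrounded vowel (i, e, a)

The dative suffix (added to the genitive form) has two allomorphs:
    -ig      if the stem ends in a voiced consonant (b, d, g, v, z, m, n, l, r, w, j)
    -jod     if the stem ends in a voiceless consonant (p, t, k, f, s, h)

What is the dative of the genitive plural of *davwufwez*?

Since the final consonant of *davwufwez* is /z/ (coronal), it takes -o, giving *davwufwezo*.
The plural form *davwufwezo* — last vowel /o/ (a rounded vowel) → -suk → *davwufwezosuk*.
The genitive form *davwufwezosuk* — final consonant /k/ (voiceless) → -jod → *davwufwezosukjod*.

davwufwezosukjod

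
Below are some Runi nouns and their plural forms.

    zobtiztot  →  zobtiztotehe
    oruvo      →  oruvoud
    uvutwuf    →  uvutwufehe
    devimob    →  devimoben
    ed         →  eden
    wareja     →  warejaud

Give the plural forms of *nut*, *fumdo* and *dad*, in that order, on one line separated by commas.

The alternation tracks the final sound of the stem — -ehe when the stem ends in a voiceless consonant (*zobtiztot*, *uvutwuf*); -en when the stem ends in a voiced consonant (*devimob*, *ed*); -ud when the stem ends in a vowel (*oruvo*, *wareja*).
The final sound of *nut* is /t/, which is a voiceless consonant, so the suffix is -ehe, giving *nutehe*.
*fumdo*: final sound = /o/, a vowel → -ud → *fumdoud*.
The final sound of *dad* is /d/, which is a voiced consonant, so the suffix is -en, giving *daden*.

nutehe, fumdoud, daden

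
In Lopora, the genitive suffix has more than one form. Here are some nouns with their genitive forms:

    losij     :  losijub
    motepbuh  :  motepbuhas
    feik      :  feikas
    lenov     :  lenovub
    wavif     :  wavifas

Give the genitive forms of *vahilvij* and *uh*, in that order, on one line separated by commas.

vahilvijub, uhas

The suffix is conditioned by the final consonant: -as when the stem ends in a voiceless consonant (*motepbuh*, *feik*, *wavif*); -ub when the stem ends in a voiced consonant (*losij*, *lenov*).
The final consonant of *vahilvij* is /j/, which is voiced, so the suffix is -ub, giving *vahilvijub*.
*uh* — final consonant /h/ (voiceless) → -as → *uhas*.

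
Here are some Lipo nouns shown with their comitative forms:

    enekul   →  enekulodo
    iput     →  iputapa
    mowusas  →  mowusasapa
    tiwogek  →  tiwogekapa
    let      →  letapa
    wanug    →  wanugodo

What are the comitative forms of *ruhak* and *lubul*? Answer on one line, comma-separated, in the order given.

The alternation tracks the final consonant of the stem — -apa when the stem ends in a voiceless consonant (*iput*, *mowusas*, *tiwogek*, *let*); -odo when the stem ends in a voiced consonant (*enekul*, *wanug*).
*ruhak*: final consonant = /k/, voiceless → -apa → *ruhakapa*.
*lubul*: final consonant = /l/, voiced → -odo → *lubulodo*.

ruhakapa, lubulodo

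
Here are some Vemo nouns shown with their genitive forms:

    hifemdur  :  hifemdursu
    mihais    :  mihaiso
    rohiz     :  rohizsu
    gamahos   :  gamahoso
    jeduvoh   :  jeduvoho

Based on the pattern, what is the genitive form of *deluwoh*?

The pattern is voicing of the final consonant: -o when the stem ends in a voiceless consonant (*mihais*, *gamahos*, *jeduvoh*); -su when the stem ends in a voiced consonant (*hifemdur*, *rohiz*).
Since the final consonant of *deluwoh* is /h/ (voiceless), it takes -o, giving *deluwoho*.

deluwoho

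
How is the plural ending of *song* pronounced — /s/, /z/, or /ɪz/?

/z/

The stem *song* ends in a voiced non-sibilant sound.
The plural suffix surfaces as /ɪz/ after sibilants, /s/ after other voiceless consonants, and /z/ after other voiced sounds.
So the plural -s on *song* is pronounced /z/.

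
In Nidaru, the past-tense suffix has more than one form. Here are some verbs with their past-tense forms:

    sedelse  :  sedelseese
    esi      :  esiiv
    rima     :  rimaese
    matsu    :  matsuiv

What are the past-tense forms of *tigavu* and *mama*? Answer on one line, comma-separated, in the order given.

tigavuiv, mamaese

The suffix is conditioned by the last vowel: -iv when the last vowel of the stem is a high vowel (*esi*, *matsu*); -ese when the last vowel of the stem is a non-high vowel (*sedelse*, *rima*).
*tigavu*: last vowel = /u/, a high vowel → -iv → *tigavuiv*.
*mama*: last vowel = /a/, a non-high vowel → -ese → *mamaese*.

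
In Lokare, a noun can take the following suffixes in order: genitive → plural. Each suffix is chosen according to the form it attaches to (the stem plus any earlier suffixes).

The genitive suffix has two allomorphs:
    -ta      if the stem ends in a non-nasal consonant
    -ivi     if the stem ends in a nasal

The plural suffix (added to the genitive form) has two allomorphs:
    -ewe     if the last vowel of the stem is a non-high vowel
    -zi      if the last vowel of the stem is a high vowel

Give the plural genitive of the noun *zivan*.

The final consonant of *zivan* is /n/, which is a nasal, so the genitive suffix is -ivi, giving *zivanivi*.
The genitive form *zivanivi* — last vowel /i/ (a high vowel) → -zi → *zivanivizi*.

zivanivizi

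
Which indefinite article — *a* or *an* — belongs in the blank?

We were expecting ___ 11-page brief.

The indefinite article is chosen by the initial *sound* of the following word, not its spelling.
The number *11* is spoken "eleven", beginning with /ɪˈlɛvən/ — a vowel sound.
So the article is *an*: We were expecting an 11-page brief.

an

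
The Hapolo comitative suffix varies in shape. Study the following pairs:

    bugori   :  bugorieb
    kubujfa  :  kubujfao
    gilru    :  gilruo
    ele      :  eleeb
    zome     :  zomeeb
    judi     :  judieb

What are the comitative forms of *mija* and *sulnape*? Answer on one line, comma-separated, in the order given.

mijao, sulnapeeb

The suffix is conditioned by the last vowel: -eb when the last vowel of the stem is a front vowel (*bugori*, *ele*, *zome*, *judi*); -o when the last vowel of the stem is a back vowel (*kubujfa*, *gilru*).
Since the last vowel of *mija* is /a/ (a back vowel), it takes -o, giving *mijao*.
The last vowel of *sulnape* is /e/, which is a front vowel, so the suffix is -eb, giving *sulnapeeb*.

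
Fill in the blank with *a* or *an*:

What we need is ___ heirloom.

The indefinite article is chosen by the initial *sound* of the following word, not its spelling.
*heirloom* begins with the sound /ɛ/ (silent h) — a vowel sound.
So the article is *an*: What we need is an heirloom.

an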